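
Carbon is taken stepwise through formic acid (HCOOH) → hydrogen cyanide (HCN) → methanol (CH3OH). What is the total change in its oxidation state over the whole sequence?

Carbon oxidation states along the series — formic acid: +2, hydrogen cyanide: +2, methanol: -2.
Net change = -2 − (+2) = -4.

-4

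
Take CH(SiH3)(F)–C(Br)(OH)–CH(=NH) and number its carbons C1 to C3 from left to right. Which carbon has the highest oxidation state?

C2

Assign +1 per bond to O/N/halogen, −1 per bond to H or an electropositive element, and 0 per bond to carbon. Tallying each carbon:
C1: 1C, 1H, 1F, 1Si → 0 − 1 + 1 − 1 = -1
C2: 2C, 1O, 1Br → 0 + 1 + 1 = +2
C3: 1C, 1H, 2N → 0 − 1 + 2 = +1
The most oxidised carbon is C2 at +2.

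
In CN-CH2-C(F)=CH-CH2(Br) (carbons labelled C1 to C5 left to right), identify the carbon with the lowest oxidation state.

Tallying each carbon's bonds:
C1: 1C, 3N → 0 + 3 = +3
C2: 2C, 2H → 0 − 2 = -2
C3: 3C, 1F → 0 + 1 = +1
C4: 3C, 1H → 0 − 1 = -1
C5: 1C, 2H, 1Br → 0 − 2 + 1 = -1
The most reduced carbon is C2 at -2.

C2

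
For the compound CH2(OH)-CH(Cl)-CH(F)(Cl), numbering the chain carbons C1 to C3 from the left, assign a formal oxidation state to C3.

Each bond to a more electronegative atom (O, N, halogen) counts +1, each bond to a less electronegative atom (H, metal, B, Si) counts −1, and each C–C bond counts 0.
C3 has one bond to C (0), one bond to H (-1), one bond to F (+1), one bond to Cl (+1).
Oxidation state = 0 − 1 + 1 + 1 = +1.

+1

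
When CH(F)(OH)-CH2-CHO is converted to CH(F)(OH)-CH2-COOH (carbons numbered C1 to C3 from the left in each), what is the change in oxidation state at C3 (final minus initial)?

Before: C3 has 1 bond to C, 1 bond to H, 2 bonds to O → oxidation state +1.
After: C3 has 1 bond to C, 3 bonds to O → oxidation state +3.
Δ = +3 − (+1) = +2, so this is an oxidation at C3.

+2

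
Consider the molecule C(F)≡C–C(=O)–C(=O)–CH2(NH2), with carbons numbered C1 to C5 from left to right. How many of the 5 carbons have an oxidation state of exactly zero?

1

Tallying each carbon's bonds:
C1: 3C, 1F → 0 + 1 = +1
C2: 4C → 0 = 0
C3: 2C, 2O → 0 + 2 = +2
C4: 2C, 2O → 0 + 2 = +2
C5: 1C, 2H, 1N → 0 − 2 + 1 = -1
1 carbon (C2) meets the condition.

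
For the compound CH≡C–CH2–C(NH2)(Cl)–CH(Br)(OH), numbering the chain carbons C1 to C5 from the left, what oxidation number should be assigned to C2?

0

Bonds to more-electronegative neighbours contribute +1 each, bonds to H or metals contribute −1 each, and C–C bonds contribute 0.
C2 has a triple bond to C (3×0 = 0), one bond to C (0).
Oxidation state = 0 + 0 = 0.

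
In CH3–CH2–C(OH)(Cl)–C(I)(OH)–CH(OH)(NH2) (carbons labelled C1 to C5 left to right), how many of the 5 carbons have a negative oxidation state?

Bonds to more-electronegative neighbours contribute +1 each, bonds to H or metals contribute −1 each, and C–C bonds contribute 0. Tallying each carbon:
C1: 1C, 3H → 0 − 3 = -3
C2: 2C, 2H → 0 − 2 = -2
C3: 2C, 1O, 1Cl → 0 + 1 + 1 = +2
C4: 2C, 1O, 1I → 0 + 1 + 1 = +2
C5: 1C, 1H, 1O, 1N → 0 − 1 + 1 + 1 = +1
2 carbons (C1, C2) meet the condition.

2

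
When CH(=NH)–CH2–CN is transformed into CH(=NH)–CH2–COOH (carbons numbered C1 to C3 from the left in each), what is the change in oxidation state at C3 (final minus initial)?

0

Before: C3 has 1 bond to C, 3 bonds to N → oxidation state +3.
After: C3 has 1 bond to C, 3 bonds to O → oxidation state +3.
Δ = +3 − (+3) = 0, so no net redox change at C3.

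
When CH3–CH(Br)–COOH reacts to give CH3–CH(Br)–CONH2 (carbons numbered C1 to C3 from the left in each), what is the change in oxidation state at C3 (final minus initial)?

0

Before: C3 has 1 bond to C, 3 bonds to O → oxidation state +3.
After: C3 has 1 bond to C, 2 bonds to O, 1 bond to N → oxidation state +3.
Δ = +3 − (+3) = 0, so no net redox change at C3.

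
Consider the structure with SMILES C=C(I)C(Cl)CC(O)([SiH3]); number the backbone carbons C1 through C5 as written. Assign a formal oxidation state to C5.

C5 has one bond to C (0), one bond to H (-1), one bond to O (+1), one bond to Si (-1).
Oxidation state = 0 − 1 + 1 − 1 = -1.

-1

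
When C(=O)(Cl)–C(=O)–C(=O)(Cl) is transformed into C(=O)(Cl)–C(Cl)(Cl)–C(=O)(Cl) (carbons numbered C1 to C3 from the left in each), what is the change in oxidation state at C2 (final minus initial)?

Before: C2 has 2 bonds to C, 2 bonds to O → oxidation state +2.
After: C2 has 2 bonds to C, 2 bonds to Cl → oxidation state +2.
Δ = +2 − (+2) = 0, so no net redox change at C2.

0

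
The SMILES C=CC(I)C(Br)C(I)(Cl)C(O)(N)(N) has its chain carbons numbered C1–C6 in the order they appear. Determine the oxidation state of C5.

Assign +1 per bond to O/N/halogen, −1 per bond to H or an electropositive element, and 0 per bond to carbon.
C5 has one bond to C (0), one bond to C (0), one bond to I (+1), one bond to Cl (+1).
Oxidation state = 0 + 0 + 1 + 1 = +2.

+2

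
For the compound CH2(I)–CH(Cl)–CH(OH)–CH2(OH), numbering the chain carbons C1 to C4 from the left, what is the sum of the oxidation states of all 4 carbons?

Count +1 for every bond to an atom more electronegative than carbon and −1 for every bond to one less electronegative; C–C bonds are 0. Tallying each carbon:
C1: 1C, 2H, 1I → 0 − 2 + 1 = -1
C2: 2C, 1H, 1Cl → 0 − 1 + 1 = 0
C3: 2C, 1H, 1O → 0 − 1 + 1 = 0
C4: 1C, 2H, 1O → 0 − 2 + 1 = -1
Sum = -1 + 0 + 0 − 1 = -2.

-2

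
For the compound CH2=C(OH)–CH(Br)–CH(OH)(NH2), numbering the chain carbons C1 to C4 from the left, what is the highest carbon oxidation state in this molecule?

+1

Bonds to more-electronegative neighbours contribute +1 each, bonds to H or metals contribute −1 each, and C–C bonds contribute 0. Tallying each carbon:
C1: 2C, 2H → 0 − 2 = -2
C2: 3C, 1O → 0 + 1 = +1
C3: 2C, 1H, 1Br → 0 − 1 + 1 = 0
C4: 1C, 1H, 1O, 1N → 0 − 1 + 1 + 1 = +1
The highest value is +1.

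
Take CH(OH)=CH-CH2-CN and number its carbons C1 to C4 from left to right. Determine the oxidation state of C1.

Count +1 for every bond to an atom more electronegative than carbon and −1 for every bond to one less electronegative; C–C bonds are 0.
C1 has a double bond to C (2×0 = 0), one bond to O (+1), one bond to H (-1).
Oxidation state = 0 + 1 − 1 = 0.

0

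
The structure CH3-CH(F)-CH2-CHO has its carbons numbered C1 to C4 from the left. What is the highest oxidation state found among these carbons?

Assign +1 per bond to O/N/halogen, −1 per bond to H or an electropositive element, and 0 per bond to carbon. Tallying each carbon:
C1: 1C, 3H → 0 − 3 = -3
C2: 2C, 1H, 1F → 0 − 1 + 1 = 0
C3: 2C, 2H → 0 − 2 = -2
C4: 1C, 1H, 2O → 0 − 1 + 2 = +1
The highest value is +1.

+1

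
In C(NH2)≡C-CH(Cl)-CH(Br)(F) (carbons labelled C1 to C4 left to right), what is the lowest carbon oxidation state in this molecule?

Tallying each carbon's bonds:
C1: 3C, 1N → 0 + 1 = +1
C2: 4C → 0 = 0
C3: 2C, 1H, 1Cl → 0 − 1 + 1 = 0
C4: 1C, 1H, 1F, 1Br → 0 − 1 + 1 + 1 = +1
The lowest value is 0.

0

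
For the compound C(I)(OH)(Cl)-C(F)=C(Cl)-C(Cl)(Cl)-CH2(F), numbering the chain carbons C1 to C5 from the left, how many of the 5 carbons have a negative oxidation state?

Tallying each carbon's bonds:
C1: 1C, 1O, 1Cl, 1I → 0 + 1 + 1 + 1 = +3
C2: 3C, 1F → 0 + 1 = +1
C3: 3C, 1Cl → 0 + 1 = +1
C4: 2C, 2Cl → 0 + 2 = +2
C5: 1C, 2H, 1F → 0 − 2 + 1 = -1
1 carbon (C5) meets the condition.

1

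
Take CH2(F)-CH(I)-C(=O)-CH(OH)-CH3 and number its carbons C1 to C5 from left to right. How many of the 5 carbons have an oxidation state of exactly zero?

2

Assign +1 per bond to O/N/halogen, −1 per bond to H or an electropositive element, and 0 per bond to carbon. Tallying each carbon:
C1: 1C, 2H, 1F → 0 − 2 + 1 = -1
C2: 2C, 1H, 1I → 0 − 1 + 1 = 0
C3: 2C, 2O → 0 + 2 = +2
C4: 2C, 1H, 1O → 0 − 1 + 1 = 0
C5: 1C, 3H → 0 − 3 = -3
2 carbons (C2, C4) meet the condition.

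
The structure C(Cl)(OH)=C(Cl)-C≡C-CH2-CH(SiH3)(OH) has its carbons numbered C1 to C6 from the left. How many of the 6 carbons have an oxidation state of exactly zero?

2

Assign +1 per bond to O/N/halogen, −1 per bond to H or an electropositive element, and 0 per bond to carbon. Tallying each carbon:
C1: 2C, 1O, 1Cl → 0 + 1 + 1 = +2
C2: 3C, 1Cl → 0 + 1 = +1
C3: 4C → 0 = 0
C4: 4C → 0 = 0
C5: 2C, 2H → 0 − 2 = -2
C6: 1C, 1H, 1O, 1Si → 0 − 1 + 1 − 1 = -1
2 carbons (C3, C4) meet the condition.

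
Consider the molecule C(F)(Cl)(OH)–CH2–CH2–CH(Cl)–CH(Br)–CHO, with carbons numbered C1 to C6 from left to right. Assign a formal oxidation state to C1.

Count +1 for every bond to an atom more electronegative than carbon and −1 for every bond to one less electronegative; C–C bonds are 0.
C1 has one bond to C (0), one bond to F (+1), one bond to Cl (+1), one bond to O (+1).
Oxidation state = 0 + 1 + 1 + 1 = +3.

+3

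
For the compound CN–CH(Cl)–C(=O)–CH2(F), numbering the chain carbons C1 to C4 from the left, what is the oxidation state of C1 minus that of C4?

C1: 1C, 3N → 0 + 3 = +3
C4: 1C, 2H, 1F → 0 − 2 + 1 = -1
Difference: +3 − (-1) = +4.

+4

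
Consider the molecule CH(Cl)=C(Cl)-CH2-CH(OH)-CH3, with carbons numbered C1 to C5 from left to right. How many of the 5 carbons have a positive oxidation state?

Tallying each carbon's bonds:
C1: 2C, 1H, 1Cl → 0 − 1 + 1 = 0
C2: 3C, 1Cl → 0 + 1 = +1
C3: 2C, 2H → 0 − 2 = -2
C4: 2C, 1H, 1O → 0 − 1 + 1 = 0
C5: 1C, 3H → 0 − 3 = -3
1 carbon (C2) meets the condition.

1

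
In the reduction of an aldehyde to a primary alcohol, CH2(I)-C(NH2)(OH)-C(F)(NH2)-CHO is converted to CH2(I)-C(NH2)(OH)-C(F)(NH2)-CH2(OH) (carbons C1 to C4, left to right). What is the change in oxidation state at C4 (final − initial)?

-2

Before: C4 has 1 bond to C, 1 bond to H, 2 bonds to O → oxidation state +1.
After: C4 has 1 bond to C, 2 bonds to H, 1 bond to O → oxidation state -1.
Δ = -1 − (+1) = -2, so this is a reduction at C4.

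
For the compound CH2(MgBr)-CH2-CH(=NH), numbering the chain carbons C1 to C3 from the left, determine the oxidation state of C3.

C3 has one bond to C (0), a double bond to N (2×+1 = +2), one bond to H (-1).
Oxidation state = 0 + 2 − 1 = +1.

+1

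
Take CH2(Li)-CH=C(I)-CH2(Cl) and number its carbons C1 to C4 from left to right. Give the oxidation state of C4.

-1

C4 has one bond to C (0), one bond to H (-1), one bond to Cl (+1), one bond to H (-1).
Oxidation state = 0 − 1 + 1 − 1 = -1.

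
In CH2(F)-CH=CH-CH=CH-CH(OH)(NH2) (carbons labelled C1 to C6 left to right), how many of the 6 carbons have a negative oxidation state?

5

Tallying each carbon's bonds:
C1: 1C, 2H, 1F → 0 − 2 + 1 = -1
C2: 3C, 1H → 0 − 1 = -1
C3: 3C, 1H → 0 − 1 = -1
C4: 3C, 1H → 0 − 1 = -1
C5: 3C, 1H → 0 − 1 = -1
C6: 1C, 1H, 1O, 1N → 0 − 1 + 1 + 1 = +1
5 carbons (C1, C2, C3, C4, C5) meet the condition.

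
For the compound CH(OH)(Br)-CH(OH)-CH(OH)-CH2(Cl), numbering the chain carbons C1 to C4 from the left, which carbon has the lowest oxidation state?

Assign +1 per bond to O/N/halogen, −1 per bond to H or an electropositive element, and 0 per bond to carbon. Tallying each carbon:
C1: 1C, 1H, 1O, 1Br → 0 − 1 + 1 + 1 = +1
C2: 2C, 1H, 1O → 0 − 1 + 1 = 0
C3: 2C, 1H, 1O → 0 − 1 + 1 = 0
C4: 1C, 2H, 1Cl → 0 − 2 + 1 = -1
The most reduced carbon is C4 at -1.

C4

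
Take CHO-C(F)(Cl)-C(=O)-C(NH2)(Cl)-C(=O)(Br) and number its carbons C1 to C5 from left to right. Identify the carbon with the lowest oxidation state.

C1

Tallying each carbon's bonds:
C1: 1C, 1H, 2O → 0 − 1 + 2 = +1
C2: 2C, 1F, 1Cl → 0 + 1 + 1 = +2
C3: 2C, 2O → 0 + 2 = +2
C4: 2C, 1N, 1Cl → 0 + 1 + 1 = +2
C5: 1C, 2O, 1Br → 0 + 2 + 1 = +3
The most reduced carbon is C1 at +1.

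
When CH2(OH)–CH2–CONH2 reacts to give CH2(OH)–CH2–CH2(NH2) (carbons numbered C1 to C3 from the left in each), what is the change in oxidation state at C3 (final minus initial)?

-4

Before: C3 has 1 bond to C, 2 bonds to O, 1 bond to N → oxidation state +3.
After: C3 has 1 bond to C, 2 bonds to H, 1 bond to N → oxidation state -1.
Δ = -1 − (+3) = -4, so this is a reduction at C3.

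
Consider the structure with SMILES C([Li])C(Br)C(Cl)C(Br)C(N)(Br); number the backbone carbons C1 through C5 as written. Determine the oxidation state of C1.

Bonds to more-electronegative neighbours contribute +1 each, bonds to H or metals contribute −1 each, and C–C bonds contribute 0.
C1 has one bond to C (0), one bond to H (-1), one bond to Li (-1), one bond to H (-1).
Oxidation state = 0 − 1 − 1 − 1 = -3.

-3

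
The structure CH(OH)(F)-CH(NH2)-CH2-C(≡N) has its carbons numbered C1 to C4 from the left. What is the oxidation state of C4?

+3

C4 has one bond to C (0), a triple bond to N (3×+1 = +3).
Oxidation state = 0 + 3 = +3.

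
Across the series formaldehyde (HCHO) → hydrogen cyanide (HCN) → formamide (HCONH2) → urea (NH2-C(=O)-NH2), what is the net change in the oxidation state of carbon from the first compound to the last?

Carbon oxidation states along the series — formaldehyde: 0, hydrogen cyanide: +2, formamide: +2, urea: +4.
Net change = +4 − (0) = +4.

+4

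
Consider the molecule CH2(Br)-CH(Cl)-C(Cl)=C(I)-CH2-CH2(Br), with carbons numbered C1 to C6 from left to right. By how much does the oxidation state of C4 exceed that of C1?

C4: 3C, 1I → 0 + 1 = +1
C1: 1C, 2H, 1Br → 0 − 2 + 1 = -1
Difference: +1 − (-1) = +2.

+2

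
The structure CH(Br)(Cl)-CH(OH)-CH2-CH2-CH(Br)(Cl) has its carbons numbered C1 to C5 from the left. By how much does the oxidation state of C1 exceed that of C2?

+1

C1: 1C, 1H, 1Cl, 1Br → 0 − 1 + 1 + 1 = +1
C2: 2C, 1H, 1O → 0 − 1 + 1 = 0
Difference: +1 − (0) = +1.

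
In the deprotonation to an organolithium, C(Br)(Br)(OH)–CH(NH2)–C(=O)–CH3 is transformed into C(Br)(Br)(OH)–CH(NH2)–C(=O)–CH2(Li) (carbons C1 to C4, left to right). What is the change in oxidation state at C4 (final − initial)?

Before: C4 has 1 bond to C, 3 bonds to H → oxidation state -3.
After: C4 has 1 bond to C, 2 bonds to H, 1 bond to Li → oxidation state -3.
Δ = -3 − (-3) = 0, so no net redox change at C4.

0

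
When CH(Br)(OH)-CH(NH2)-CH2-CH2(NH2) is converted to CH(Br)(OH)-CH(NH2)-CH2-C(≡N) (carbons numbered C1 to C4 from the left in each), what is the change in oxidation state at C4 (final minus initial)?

Before: C4 has 1 bond to C, 2 bonds to H, 1 bond to N → oxidation state -1.
After: C4 has 1 bond to C, 3 bonds to N → oxidation state +3.
Δ = +3 − (-1) = +4, so this is an oxidation at C4.

+4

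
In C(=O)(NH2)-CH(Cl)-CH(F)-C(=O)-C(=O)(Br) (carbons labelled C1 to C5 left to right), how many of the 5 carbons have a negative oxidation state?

Count +1 for every bond to an atom more electronegative than carbon and −1 for every bond to one less electronegative; C–C bonds are 0. Tallying each carbon:
C1: 1C, 2O, 1N → 0 + 2 + 1 = +3
C2: 2C, 1H, 1Cl → 0 − 1 + 1 = 0
C3: 2C, 1H, 1F → 0 − 1 + 1 = 0
C4: 2C, 2O → 0 + 2 = +2
C5: 1C, 2O, 1Br → 0 + 2 + 1 = +3
0 carbons meet the condition.

0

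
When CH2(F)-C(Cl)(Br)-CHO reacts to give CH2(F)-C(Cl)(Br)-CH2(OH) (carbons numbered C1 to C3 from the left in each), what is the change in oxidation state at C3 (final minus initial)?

-2

Before: C3 has 1 bond to C, 1 bond to H, 2 bonds to O → oxidation state +1.
After: C3 has 1 bond to C, 2 bonds to H, 1 bond to O → oxidation state -1.
Δ = -1 − (+1) = -2, so this is a reduction at C3.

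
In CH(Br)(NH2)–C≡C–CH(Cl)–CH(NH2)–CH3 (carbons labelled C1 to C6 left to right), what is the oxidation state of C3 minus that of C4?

0

C3: 4C → 0 = 0
C4: 2C, 1H, 1Cl → 0 − 1 + 1 = 0
Difference: 0 − (0) = 0.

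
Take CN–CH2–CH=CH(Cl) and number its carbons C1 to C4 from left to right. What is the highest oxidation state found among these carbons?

+3

Tallying each carbon's bonds:
C1: 1C, 3N → 0 + 3 = +3
C2: 2C, 2H → 0 − 2 = -2
C3: 3C, 1H → 0 − 1 = -1
C4: 2C, 1H, 1Cl → 0 − 1 + 1 = 0
The highest value is +3.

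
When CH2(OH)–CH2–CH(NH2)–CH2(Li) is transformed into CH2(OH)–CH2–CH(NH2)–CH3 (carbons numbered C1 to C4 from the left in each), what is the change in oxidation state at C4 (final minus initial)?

0

Before: C4 has 1 bond to C, 2 bonds to H, 1 bond to Li → oxidation state -3.
After: C4 has 1 bond to C, 3 bonds to H → oxidation state -3.
Δ = -3 − (-3) = 0, so no net redox change at C4.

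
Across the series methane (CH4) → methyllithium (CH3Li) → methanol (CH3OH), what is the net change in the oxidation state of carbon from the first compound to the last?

Carbon oxidation states along the series — methane: -4, methyllithium: -4, methanol: -2.
Net change = -2 − (-4) = +2.

+2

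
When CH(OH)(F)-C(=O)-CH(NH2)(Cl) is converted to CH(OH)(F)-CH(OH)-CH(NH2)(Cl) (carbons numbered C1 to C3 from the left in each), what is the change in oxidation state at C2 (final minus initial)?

Before: C2 has 2 bonds to C, 2 bonds to O → oxidation state +2.
After: C2 has 2 bonds to C, 1 bond to H, 1 bond to O → oxidation state 0.
Δ = 0 − (+2) = -2, so this is a reduction at C2.

-2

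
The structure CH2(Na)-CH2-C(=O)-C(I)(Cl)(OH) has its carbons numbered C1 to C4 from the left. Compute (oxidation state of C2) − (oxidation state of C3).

-4

C2: 2C, 2H → 0 − 2 = -2
C3: 2C, 2O → 0 + 2 = +2
Difference: -2 − (+2) = -4.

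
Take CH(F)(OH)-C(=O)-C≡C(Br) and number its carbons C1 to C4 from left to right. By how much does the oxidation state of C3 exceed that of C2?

-2

C3: 4C → 0 = 0
C2: 2C, 2O → 0 + 2 = +2
Difference: 0 − (+2) = -2.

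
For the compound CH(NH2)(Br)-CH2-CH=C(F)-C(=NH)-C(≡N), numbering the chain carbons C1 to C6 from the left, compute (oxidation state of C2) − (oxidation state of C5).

-4

C2: 2C, 2H → 0 − 2 = -2
C5: 2C, 2N → 0 + 2 = +2
Difference: -2 − (+2) = -4.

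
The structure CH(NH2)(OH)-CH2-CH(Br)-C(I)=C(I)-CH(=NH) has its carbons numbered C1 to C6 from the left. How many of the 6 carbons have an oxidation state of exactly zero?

Bonds to more-electronegative neighbours contribute +1 each, bonds to H or metals contribute −1 each, and C–C bonds contribute 0. Tallying each carbon:
C1: 1C, 1H, 1O, 1N → 0 − 1 + 1 + 1 = +1
C2: 2C, 2H → 0 − 2 = -2
C3: 2C, 1H, 1Br → 0 − 1 + 1 = 0
C4: 3C, 1I → 0 + 1 = +1
C5: 3C, 1I → 0 + 1 = +1
C6: 1C, 1H, 2N → 0 − 1 + 2 = +1
1 carbon (C3) meets the condition.

1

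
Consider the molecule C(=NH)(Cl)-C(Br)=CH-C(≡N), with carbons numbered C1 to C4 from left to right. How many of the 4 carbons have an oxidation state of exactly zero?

0

Count +1 for every bond to an atom more electronegative than carbon and −1 for every bond to one less electronegative; C–C bonds are 0. Tallying each carbon:
C1: 1C, 2N, 1Cl → 0 + 2 + 1 = +3
C2: 3C, 1Br → 0 + 1 = +1
C3: 3C, 1H → 0 − 1 = -1
C4: 1C, 3N → 0 + 3 = +3
0 carbons meet the condition.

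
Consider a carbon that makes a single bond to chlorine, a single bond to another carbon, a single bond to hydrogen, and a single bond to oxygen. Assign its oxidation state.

Each bond to a more electronegative atom (O, N, halogen) counts +1, each bond to a less electronegative atom (H, metal, B, Si) counts −1, and each C–C bond counts 0.
The carbon has one bond to C (0), one bond to Cl (+1), one bond to O (+1), one bond to H (-1).
Oxidation state = 0 + 1 + 1 − 1 = +1.

+1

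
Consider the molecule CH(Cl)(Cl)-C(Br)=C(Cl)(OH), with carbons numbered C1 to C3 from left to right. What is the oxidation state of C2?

C2 has one bond to C (0), a double bond to C (2×0 = 0), one bond to Br (+1).
Oxidation state = 0 + 0 + 1 = +1.

+1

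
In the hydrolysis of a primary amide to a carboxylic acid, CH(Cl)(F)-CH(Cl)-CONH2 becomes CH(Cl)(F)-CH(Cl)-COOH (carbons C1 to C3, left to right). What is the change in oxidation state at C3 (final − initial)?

Before: C3 has 1 bond to C, 2 bonds to O, 1 bond to N → oxidation state +3.
After: C3 has 1 bond to C, 3 bonds to O → oxidation state +3.
Δ = +3 − (+3) = 0, so no net redox change at C3.

0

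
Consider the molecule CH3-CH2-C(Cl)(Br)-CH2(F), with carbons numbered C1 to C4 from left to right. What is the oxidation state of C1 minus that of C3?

C1: 1C, 3H → 0 − 3 = -3
C3: 2C, 1Cl, 1Br → 0 + 1 + 1 = +2
Difference: -3 − (+2) = -5.

-5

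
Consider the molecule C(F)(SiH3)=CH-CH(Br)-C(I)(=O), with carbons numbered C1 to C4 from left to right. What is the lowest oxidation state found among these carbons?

-1

Tallying each carbon's bonds:
C1: 2C, 1F, 1Si → 0 + 1 − 1 = 0
C2: 3C, 1H → 0 − 1 = -1
C3: 2C, 1H, 1Br → 0 − 1 + 1 = 0
C4: 1C, 2O, 1I → 0 + 2 + 1 = +3
The lowest value is -1.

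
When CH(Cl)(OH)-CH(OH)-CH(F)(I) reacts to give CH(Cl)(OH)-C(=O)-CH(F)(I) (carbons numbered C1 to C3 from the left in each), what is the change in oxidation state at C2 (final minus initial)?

Before: C2 has 2 bonds to C, 1 bond to H, 1 bond to O → oxidation state 0.
After: C2 has 2 bonds to C, 2 bonds to O → oxidation state +2.
Δ = +2 − (0) = +2, so this is an oxidation at C2.

+2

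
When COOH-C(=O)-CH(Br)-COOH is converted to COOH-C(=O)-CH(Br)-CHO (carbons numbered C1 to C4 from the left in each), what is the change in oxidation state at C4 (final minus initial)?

Before: C4 has 1 bond to C, 3 bonds to O → oxidation state +3.
After: C4 has 1 bond to C, 1 bond to H, 2 bonds to O → oxidation state +1.
Δ = +1 − (+3) = -2, so this is a reduction at C4.

-2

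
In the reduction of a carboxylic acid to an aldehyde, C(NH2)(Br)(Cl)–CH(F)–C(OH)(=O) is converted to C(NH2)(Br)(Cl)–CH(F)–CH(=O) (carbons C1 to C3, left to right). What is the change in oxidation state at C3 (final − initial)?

-2

Before: C3 has 1 bond to C, 3 bonds to O → oxidation state +3.
After: C3 has 1 bond to C, 1 bond to H, 2 bonds to O → oxidation state +1.
Δ = +1 − (+3) = -2, so this is a reduction at C3.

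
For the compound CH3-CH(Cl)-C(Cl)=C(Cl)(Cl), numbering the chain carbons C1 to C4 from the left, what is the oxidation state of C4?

+2

C4 has a double bond to C (2×0 = 0), one bond to Cl (+1), one bond to Cl (+1).
Oxidation state = 0 + 1 + 1 = +2.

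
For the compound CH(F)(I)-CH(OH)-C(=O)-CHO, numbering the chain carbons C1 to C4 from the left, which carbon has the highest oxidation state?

C3

Tallying each carbon's bonds:
C1: 1C, 1H, 1F, 1I → 0 − 1 + 1 + 1 = +1
C2: 2C, 1H, 1O → 0 − 1 + 1 = 0
C3: 2C, 2O → 0 + 2 = +2
C4: 1C, 1H, 2O → 0 − 1 + 2 = +1
The most oxidised carbon is C3 at +2.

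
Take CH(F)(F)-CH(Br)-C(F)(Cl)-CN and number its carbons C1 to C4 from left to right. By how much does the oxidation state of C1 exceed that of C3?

-1

C1: 1C, 1H, 2F → 0 − 1 + 2 = +1
C3: 2C, 1F, 1Cl → 0 + 1 + 1 = +2
Difference: +1 − (+2) = -1.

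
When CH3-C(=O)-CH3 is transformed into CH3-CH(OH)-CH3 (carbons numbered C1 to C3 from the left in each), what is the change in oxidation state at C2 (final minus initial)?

-2

Before: C2 has 2 bonds to C, 2 bonds to O → oxidation state +2.
After: C2 has 2 bonds to C, 1 bond to H, 1 bond to O → oxidation state 0.
Δ = 0 − (+2) = -2, so this is a reduction at C2.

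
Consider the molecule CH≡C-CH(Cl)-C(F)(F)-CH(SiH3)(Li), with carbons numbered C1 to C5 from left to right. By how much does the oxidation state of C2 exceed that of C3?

C2: 4C → 0 = 0
C3: 2C, 1H, 1Cl → 0 − 1 + 1 = 0
Difference: 0 − (0) = 0.

0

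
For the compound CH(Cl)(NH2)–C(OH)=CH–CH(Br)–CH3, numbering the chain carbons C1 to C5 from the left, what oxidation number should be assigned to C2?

Assign +1 per bond to O/N/halogen, −1 per bond to H or an electropositive element, and 0 per bond to carbon.
C2 has one bond to C (0), a double bond to C (2×0 = 0), one bond to O (+1).
Oxidation state = 0 + 0 + 1 = +1.

+1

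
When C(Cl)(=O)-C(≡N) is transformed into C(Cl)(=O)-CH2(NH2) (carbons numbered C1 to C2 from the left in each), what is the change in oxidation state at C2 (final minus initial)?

-4

Before: C2 has 1 bond to C, 3 bonds to N → oxidation state +3.
After: C2 has 1 bond to C, 2 bonds to H, 1 bond to N → oxidation state -1.
Δ = -1 − (+3) = -4, so this is a reduction at C2.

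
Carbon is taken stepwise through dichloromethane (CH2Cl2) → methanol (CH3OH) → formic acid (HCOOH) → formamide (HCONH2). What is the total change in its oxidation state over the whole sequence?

Carbon oxidation states along the series — dichloromethane: 0, methanol: -2, formic acid: +2, formamide: +2.
Net change = +2 − (0) = +2.

+2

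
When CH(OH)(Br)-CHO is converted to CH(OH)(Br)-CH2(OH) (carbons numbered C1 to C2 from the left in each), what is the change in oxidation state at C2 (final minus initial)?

-2

Before: C2 has 1 bond to C, 1 bond to H, 2 bonds to O → oxidation state +1.
After: C2 has 1 bond to C, 2 bonds to H, 1 bond to O → oxidation state -1.
Δ = -1 − (+1) = -2, so this is a reduction at C2.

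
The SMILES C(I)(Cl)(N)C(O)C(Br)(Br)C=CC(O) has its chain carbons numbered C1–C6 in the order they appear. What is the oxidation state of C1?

+3

C1 has one bond to C (0), one bond to I (+1), one bond to Cl (+1), one bond to N (+1).
Oxidation state = 0 + 1 + 1 + 1 = +3.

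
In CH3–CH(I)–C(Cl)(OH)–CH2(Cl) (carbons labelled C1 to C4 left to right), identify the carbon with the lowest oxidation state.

Each bond to a more electronegative atom (O, N, halogen) counts +1, each bond to a less electronegative atom (H, metal, B, Si) counts −1, and each C–C bond counts 0. Tallying each carbon:
C1: 1C, 3H → 0 − 3 = -3
C2: 2C, 1H, 1I → 0 − 1 + 1 = 0
C3: 2C, 1O, 1Cl → 0 + 1 + 1 = +2
C4: 1C, 2H, 1Cl → 0 − 2 + 1 = -1
The most reduced carbon is C1 at -3.

C1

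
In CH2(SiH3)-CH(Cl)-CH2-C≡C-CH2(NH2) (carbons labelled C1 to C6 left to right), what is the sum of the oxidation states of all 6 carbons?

Count +1 for every bond to an atom more electronegative than carbon and −1 for every bond to one less electronegative; C–C bonds are 0. Tallying each carbon:
C1: 1C, 2H, 1Si → 0 − 2 − 1 = -3
C2: 2C, 1H, 1Cl → 0 − 1 + 1 = 0
C3: 2C, 2H → 0 − 2 = -2
C4: 4C → 0 = 0
C5: 4C → 0 = 0
C6: 1C, 2H, 1N → 0 − 2 + 1 = -1
Sum = -3 + 0 − 2 + 0 + 0 − 1 = -6.

-6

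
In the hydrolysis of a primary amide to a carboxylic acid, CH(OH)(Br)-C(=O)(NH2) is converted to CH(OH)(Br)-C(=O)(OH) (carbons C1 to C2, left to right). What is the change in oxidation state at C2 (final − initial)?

0

Before: C2 has 1 bond to C, 2 bonds to O, 1 bond to N → oxidation state +3.
After: C2 has 1 bond to C, 3 bonds to O → oxidation state +3.
Δ = +3 − (+3) = 0, so no net redox change at C2.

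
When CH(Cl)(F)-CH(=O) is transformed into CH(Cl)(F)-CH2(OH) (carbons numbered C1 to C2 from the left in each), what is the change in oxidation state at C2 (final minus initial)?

Before: C2 has 1 bond to C, 1 bond to H, 2 bonds to O → oxidation state +1.
After: C2 has 1 bond to C, 2 bonds to H, 1 bond to O → oxidation state -1.
Δ = -1 − (+1) = -2, so this is a reduction at C2.

-2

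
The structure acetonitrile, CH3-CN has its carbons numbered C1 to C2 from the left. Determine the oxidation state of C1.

-3

Each bond to a more electronegative atom (O, N, halogen) counts +1, each bond to a less electronegative atom (H, metal, B, Si) counts −1, and each C–C bond counts 0.
C1 has one bond to H (-1), one bond to H (-1), one bond to H (-1), one bond to C (0).
Oxidation state = -1 − 1 − 1 + 0 = -3.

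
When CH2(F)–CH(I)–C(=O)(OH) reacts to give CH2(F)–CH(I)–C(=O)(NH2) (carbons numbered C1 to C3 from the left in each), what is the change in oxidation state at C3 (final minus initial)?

0

Before: C3 has 1 bond to C, 3 bonds to O → oxidation state +3.
After: C3 has 1 bond to C, 2 bonds to O, 1 bond to N → oxidation state +3.
Δ = +3 − (+3) = 0, so no net redox change at C3.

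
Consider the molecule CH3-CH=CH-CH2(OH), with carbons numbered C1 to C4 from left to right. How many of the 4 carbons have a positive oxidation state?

0

Assign +1 per bond to O/N/halogen, −1 per bond to H or an electropositive element, and 0 per bond to carbon. Tallying each carbon:
C1: 1C, 3H → 0 − 3 = -3
C2: 3C, 1H → 0 − 1 = -1
C3: 3C, 1H → 0 − 1 = -1
C4: 1C, 2H, 1O → 0 − 2 + 1 = -1
0 carbons meet the condition.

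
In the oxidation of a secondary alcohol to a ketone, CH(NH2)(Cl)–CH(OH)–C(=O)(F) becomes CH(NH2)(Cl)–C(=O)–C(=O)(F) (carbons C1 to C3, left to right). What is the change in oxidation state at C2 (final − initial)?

Before: C2 has 2 bonds to C, 1 bond to H, 1 bond to O → oxidation state 0.
After: C2 has 2 bonds to C, 2 bonds to O → oxidation state +2.
Δ = +2 − (0) = +2, so this is an oxidation at C2.

+2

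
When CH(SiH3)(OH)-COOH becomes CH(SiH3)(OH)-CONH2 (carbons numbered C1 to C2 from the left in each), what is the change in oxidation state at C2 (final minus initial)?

0

Before: C2 has 1 bond to C, 3 bonds to O → oxidation state +3.
After: C2 has 1 bond to C, 2 bonds to O, 1 bond to N → oxidation state +3.
Δ = +3 − (+3) = 0, so no net redox change at C2.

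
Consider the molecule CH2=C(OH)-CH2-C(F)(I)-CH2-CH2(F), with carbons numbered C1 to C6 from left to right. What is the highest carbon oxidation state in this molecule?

Tallying each carbon's bonds:
C1: 2C, 2H → 0 − 2 = -2
C2: 3C, 1O → 0 + 1 = +1
C3: 2C, 2H → 0 − 2 = -2
C4: 2C, 1F, 1I → 0 + 1 + 1 = +2
C5: 2C, 2H → 0 − 2 = -2
C6: 1C, 2H, 1F → 0 − 2 + 1 = -1
The highest value is +2.

+2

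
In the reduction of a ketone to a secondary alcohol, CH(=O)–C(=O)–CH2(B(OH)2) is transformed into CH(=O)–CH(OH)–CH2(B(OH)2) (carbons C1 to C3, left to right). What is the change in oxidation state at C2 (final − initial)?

-2

Before: C2 has 2 bonds to C, 2 bonds to O → oxidation state +2.
After: C2 has 2 bonds to C, 1 bond to H, 1 bond to O → oxidation state 0.
Δ = 0 − (+2) = -2, so this is a reduction at C2.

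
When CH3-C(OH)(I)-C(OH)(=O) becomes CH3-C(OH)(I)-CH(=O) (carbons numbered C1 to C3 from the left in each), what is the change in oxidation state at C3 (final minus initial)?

-2

Before: C3 has 1 bond to C, 3 bonds to O → oxidation state +3.
After: C3 has 1 bond to C, 1 bond to H, 2 bonds to O → oxidation state +1.
Δ = +1 − (+3) = -2, so this is a reduction at C3.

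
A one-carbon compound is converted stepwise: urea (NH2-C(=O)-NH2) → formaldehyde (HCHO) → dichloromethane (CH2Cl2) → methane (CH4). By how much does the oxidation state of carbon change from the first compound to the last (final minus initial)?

-8

Carbon oxidation states along the series — urea: +4, formaldehyde: 0, dichloromethane: 0, methane: -4.
Net change = -4 − (+4) = -8.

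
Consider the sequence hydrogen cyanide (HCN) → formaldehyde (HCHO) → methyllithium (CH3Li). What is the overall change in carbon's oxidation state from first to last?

-6

Carbon oxidation states along the series — hydrogen cyanide: +2, formaldehyde: 0, methyllithium: -4.
Net change = -4 − (+2) = -6.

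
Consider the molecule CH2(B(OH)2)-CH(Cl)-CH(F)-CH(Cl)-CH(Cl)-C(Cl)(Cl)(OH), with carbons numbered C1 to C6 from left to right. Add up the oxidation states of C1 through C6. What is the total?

Bonds to more-electronegative neighbours contribute +1 each, bonds to H or metals contribute −1 each, and C–C bonds contribute 0. Tallying each carbon:
C1: 1C, 2H, 1B → 0 − 2 − 1 = -3
C2: 2C, 1H, 1Cl → 0 − 1 + 1 = 0
C3: 2C, 1H, 1F → 0 − 1 + 1 = 0
C4: 2C, 1H, 1Cl → 0 − 1 + 1 = 0
C5: 2C, 1H, 1Cl → 0 − 1 + 1 = 0
C6: 1C, 1O, 2Cl → 0 + 1 + 2 = +3
Sum = -3 + 0 + 0 + 0 + 0 + 3 = 0.

0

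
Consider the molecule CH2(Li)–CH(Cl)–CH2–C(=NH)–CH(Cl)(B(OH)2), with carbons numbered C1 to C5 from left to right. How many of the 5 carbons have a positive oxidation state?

1

Assign +1 per bond to O/N/halogen, −1 per bond to H or an electropositive element, and 0 per bond to carbon. Tallying each carbon:
C1: 1C, 2H, 1Li → 0 − 2 − 1 = -3
C2: 2C, 1H, 1Cl → 0 − 1 + 1 = 0
C3: 2C, 2H → 0 − 2 = -2
C4: 2C, 2N → 0 + 2 = +2
C5: 1C, 1H, 1Cl, 1B → 0 − 1 + 1 − 1 = -1
1 carbon (C4) meets the condition.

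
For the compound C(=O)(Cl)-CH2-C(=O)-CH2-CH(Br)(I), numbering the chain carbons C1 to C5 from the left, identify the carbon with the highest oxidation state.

Tallying each carbon's bonds:
C1: 1C, 2O, 1Cl → 0 + 2 + 1 = +3
C2: 2C, 2H → 0 − 2 = -2
C3: 2C, 2O → 0 + 2 = +2
C4: 2C, 2H → 0 − 2 = -2
C5: 1C, 1H, 1Br, 1I → 0 − 1 + 1 + 1 = +1
The most oxidised carbon is C1 at +3.

C1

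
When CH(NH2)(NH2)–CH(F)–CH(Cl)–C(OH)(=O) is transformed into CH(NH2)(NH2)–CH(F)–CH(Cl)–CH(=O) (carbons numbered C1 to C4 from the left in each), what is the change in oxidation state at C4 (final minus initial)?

-2

Before: C4 has 1 bond to C, 3 bonds to O → oxidation state +3.
After: C4 has 1 bond to C, 1 bond to H, 2 bonds to O → oxidation state +1.
Δ = +1 − (+3) = -2, so this is a reduction at C4.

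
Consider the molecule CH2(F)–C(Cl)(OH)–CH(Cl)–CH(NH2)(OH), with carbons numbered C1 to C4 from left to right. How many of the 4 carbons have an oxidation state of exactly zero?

1

Count +1 for every bond to an atom more electronegative than carbon and −1 for every bond to one less electronegative; C–C bonds are 0. Tallying each carbon:
C1: 1C, 2H, 1F → 0 − 2 + 1 = -1
C2: 2C, 1O, 1Cl → 0 + 1 + 1 = +2
C3: 2C, 1H, 1Cl → 0 − 1 + 1 = 0
C4: 1C, 1H, 1O, 1N → 0 − 1 + 1 + 1 = +1
1 carbon (C3) meets the condition.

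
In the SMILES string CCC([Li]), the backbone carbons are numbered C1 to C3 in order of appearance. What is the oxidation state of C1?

C1 has one bond to C (0), one bond to H (-1), one bond to H (-1), one bond to H (-1).
Oxidation state = 0 − 1 − 1 − 1 = -3.

-3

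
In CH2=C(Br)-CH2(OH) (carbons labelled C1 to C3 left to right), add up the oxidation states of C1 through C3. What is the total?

-2

Tallying each carbon's bonds:
C1: 2C, 2H → 0 − 2 = -2
C2: 3C, 1Br → 0 + 1 = +1
C3: 1C, 2H, 1O → 0 − 2 + 1 = -1
Sum = -2 + 1 − 1 = -2.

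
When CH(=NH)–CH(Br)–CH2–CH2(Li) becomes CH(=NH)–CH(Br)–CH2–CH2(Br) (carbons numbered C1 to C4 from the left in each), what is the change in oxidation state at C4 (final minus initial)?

+2

Before: C4 has 1 bond to C, 2 bonds to H, 1 bond to Li → oxidation state -3.
After: C4 has 1 bond to C, 2 bonds to H, 1 bond to Br → oxidation state -1.
Δ = -1 − (-3) = +2, so this is an oxidation at C4.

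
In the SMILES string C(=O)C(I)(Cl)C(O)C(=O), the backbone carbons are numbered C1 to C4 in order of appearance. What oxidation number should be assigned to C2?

C2 has one bond to C (0), one bond to C (0), one bond to I (+1), one bond to Cl (+1).
Oxidation state = 0 + 0 + 1 + 1 = +2.

+2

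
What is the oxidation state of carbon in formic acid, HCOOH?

Bonds to more-electronegative neighbours contribute +1 each, bonds to H or metals contribute −1 each, and C–C bonds contribute 0.
The carbon has one bond to H (-1), a double bond to O (2×+1 = +2), one bond to O (+1).
Oxidation state = -1 + 2 + 1 = +2.

+2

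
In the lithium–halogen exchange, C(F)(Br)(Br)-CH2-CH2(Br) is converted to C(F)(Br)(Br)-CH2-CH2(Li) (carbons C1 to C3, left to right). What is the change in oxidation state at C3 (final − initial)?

-2

Before: C3 has 1 bond to C, 2 bonds to H, 1 bond to Br → oxidation state -1.
After: C3 has 1 bond to C, 2 bonds to H, 1 bond to Li → oxidation state -3.
Δ = -3 − (-1) = -2, so this is a reduction at C3.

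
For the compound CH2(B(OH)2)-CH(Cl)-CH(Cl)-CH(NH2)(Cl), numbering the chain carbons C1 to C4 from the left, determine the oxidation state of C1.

C1 has one bond to C (0), one bond to H (-1), one bond to H (-1), one bond to B (-1).
Oxidation state = 0 − 1 − 1 − 1 = -3.

-3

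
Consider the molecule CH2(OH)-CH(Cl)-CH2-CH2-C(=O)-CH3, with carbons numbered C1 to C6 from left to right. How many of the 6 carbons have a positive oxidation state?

Count +1 for every bond to an atom more electronegative than carbon and −1 for every bond to one less electronegative; C–C bonds are 0. Tallying each carbon:
C1: 1C, 2H, 1O → 0 − 2 + 1 = -1
C2: 2C, 1H, 1Cl → 0 − 1 + 1 = 0
C3: 2C, 2H → 0 − 2 = -2
C4: 2C, 2H → 0 − 2 = -2
C5: 2C, 2O → 0 + 2 = +2
C6: 1C, 3H → 0 − 3 = -3
1 carbon (C5) meets the condition.

1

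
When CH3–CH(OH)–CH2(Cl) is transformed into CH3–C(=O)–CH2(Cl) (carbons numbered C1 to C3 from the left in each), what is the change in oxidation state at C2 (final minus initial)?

+2

Before: C2 has 2 bonds to C, 1 bond to H, 1 bond to O → oxidation state 0.
After: C2 has 2 bonds to C, 2 bonds to O → oxidation state +2.
Δ = +2 − (0) = +2, so this is an oxidation at C2.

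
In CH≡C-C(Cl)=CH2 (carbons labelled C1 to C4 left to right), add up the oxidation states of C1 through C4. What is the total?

-2

Count +1 for every bond to an atom more electronegative than carbon and −1 for every bond to one less electronegative; C–C bonds are 0. Tallying each carbon:
C1: 3C, 1H → 0 − 1 = -1
C2: 4C → 0 = 0
C3: 3C, 1Cl → 0 + 1 = +1
C4: 2C, 2H → 0 − 2 = -2
Sum = -1 + 0 + 1 − 2 = -2.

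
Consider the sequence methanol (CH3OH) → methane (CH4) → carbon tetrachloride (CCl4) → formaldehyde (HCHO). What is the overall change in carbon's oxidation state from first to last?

Carbon oxidation states along the series — methanol: -2, methane: -4, carbon tetrachloride: +4, formaldehyde: 0.
Net change = 0 − (-2) = +2.

+2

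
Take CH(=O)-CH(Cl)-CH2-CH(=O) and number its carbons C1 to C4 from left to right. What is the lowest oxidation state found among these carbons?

Tallying each carbon's bonds:
C1: 1C, 1H, 2O → 0 − 1 + 2 = +1
C2: 2C, 1H, 1Cl → 0 − 1 + 1 = 0
C3: 2C, 2H → 0 − 2 = -2
C4: 1C, 1H, 2O → 0 − 1 + 2 = +1
The lowest value is -2.

-2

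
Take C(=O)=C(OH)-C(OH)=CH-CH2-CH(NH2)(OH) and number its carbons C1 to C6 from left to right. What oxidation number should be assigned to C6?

C6 has one bond to C (0), one bond to H (-1), one bond to N (+1), one bond to O (+1).
Oxidation state = 0 − 1 + 1 + 1 = +1.

+1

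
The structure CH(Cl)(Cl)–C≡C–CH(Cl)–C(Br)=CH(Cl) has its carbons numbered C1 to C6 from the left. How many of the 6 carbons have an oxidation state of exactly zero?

Bonds to more-electronegative neighbours contribute +1 each, bonds to H or metals contribute −1 each, and C–C bonds contribute 0. Tallying each carbon:
C1: 1C, 1H, 2Cl → 0 − 1 + 2 = +1
C2: 4C → 0 = 0
C3: 4C → 0 = 0
C4: 2C, 1H, 1Cl → 0 − 1 + 1 = 0
C5: 3C, 1Br → 0 + 1 = +1
C6: 2C, 1H, 1Cl → 0 − 1 + 1 = 0
4 carbons (C2, C3, C4, C6) meet the condition.

4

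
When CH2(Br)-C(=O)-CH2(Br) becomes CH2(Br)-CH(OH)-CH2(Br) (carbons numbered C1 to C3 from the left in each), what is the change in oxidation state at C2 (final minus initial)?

-2

Before: C2 has 2 bonds to C, 2 bonds to O → oxidation state +2.
After: C2 has 2 bonds to C, 1 bond to H, 1 bond to O → oxidation state 0.
Δ = 0 − (+2) = -2, so this is a reduction at C2.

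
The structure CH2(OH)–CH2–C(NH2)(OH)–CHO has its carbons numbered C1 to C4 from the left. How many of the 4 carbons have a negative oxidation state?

Bonds to more-electronegative neighbours contribute +1 each, bonds to H or metals contribute −1 each, and C–C bonds contribute 0. Tallying each carbon:
C1: 1C, 2H, 1O → 0 − 2 + 1 = -1
C2: 2C, 2H → 0 − 2 = -2
C3: 2C, 1O, 1N → 0 + 1 + 1 = +2
C4: 1C, 1H, 2O → 0 − 1 + 2 = +1
2 carbons (C1, C2) meet the condition.

2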